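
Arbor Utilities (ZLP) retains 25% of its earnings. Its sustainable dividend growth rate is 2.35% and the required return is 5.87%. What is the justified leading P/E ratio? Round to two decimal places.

21.31

Payout ratio b = 1 − 0.25 = 0.75.
Justified leading P/E = b/(r−g) = 0.75/(0.0587−0.0235) = 21.3068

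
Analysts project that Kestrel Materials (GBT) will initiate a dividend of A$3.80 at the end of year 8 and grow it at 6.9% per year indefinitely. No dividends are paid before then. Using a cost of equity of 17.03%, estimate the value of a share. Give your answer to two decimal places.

A$12.48

Deferred-dividend DDM. At t=7 the remaining stream is a growing perpetuity with first payment D_8 = 3.80.
V_7 = D_8/(r−g) = 3.80/(0.1703−0.069) = 37.5123
P₀ = V_7/(1+r)^7 = 37.5123/(1+0.1703)^7 = 12.4765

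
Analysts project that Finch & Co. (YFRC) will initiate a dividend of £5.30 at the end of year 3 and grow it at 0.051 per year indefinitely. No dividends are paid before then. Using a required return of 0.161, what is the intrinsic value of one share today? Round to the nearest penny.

Deferred-dividend DDM. At t=2 the remaining stream is a growing perpetuity with first payment D_3 = 5.30.
V_2 = D_3/(r−g) = 5.30/(0.161−0.051) = 48.1818
P₀ = V_2/(1+r)^2 = 48.1818/(1+0.161)^2 = 35.7453

£35.75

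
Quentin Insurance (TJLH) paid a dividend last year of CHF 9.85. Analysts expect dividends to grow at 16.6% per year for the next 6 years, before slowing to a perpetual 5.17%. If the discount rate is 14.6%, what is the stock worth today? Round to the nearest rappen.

CHF 184.69

Two-stage DDM. Project D₁…D_6 at 0.166, terminal growth 0.0517, discount at r = 0.146.
D_1 = 11.4851
D_2 = 13.3916
D_3 = 15.6146
D_4 = 18.2067
D_5 = 21.2290
D_6 = 24.7530
Terminal value at t=6: TV = D_7/(r−g) = 26.0327/(0.146−0.0517) = 276.0627
P₀ = 11.4851/(1+0.146)^1 + 13.3916/(1+0.146)^2 + 15.6146/(1+0.146)^3 + 18.2067/(1+0.146)^4 + 21.2290/(1+0.146)^5 + 24.7530/(1+0.146)^6 + 276.0627/(1+0.146)^6 = 184.6877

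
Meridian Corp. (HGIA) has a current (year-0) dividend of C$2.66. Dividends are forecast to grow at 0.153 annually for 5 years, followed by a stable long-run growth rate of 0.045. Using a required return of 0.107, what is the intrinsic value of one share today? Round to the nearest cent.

C$70.01

Two-stage DDM. Project D₁…D_5 at 0.153, terminal growth 0.045, discount at r = 0.107.
D_1 = 3.0670
D_2 = 3.5362
D_3 = 4.0773
D_4 = 4.7011
D_5 = 5.4204
Terminal value at t=5: TV = D_6/(r−g) = 5.6643/(0.107−0.045) = 91.3593
P₀ = 3.0670/(1+0.107)^1 + 3.5362/(1+0.107)^2 + 4.0773/(1+0.107)^3 + 4.7011/(1+0.107)^4 + 5.4204/(1+0.107)^5 + 91.3593/(1+0.107)^5 = 70.0087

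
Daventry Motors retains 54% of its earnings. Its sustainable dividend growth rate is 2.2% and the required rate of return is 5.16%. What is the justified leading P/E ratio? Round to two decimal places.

Payout ratio b = 1 − 0.54 = 0.46.
Justified leading P/E = b/(r−g) = 0.46/(0.0516−0.022) = 15.5405

15.54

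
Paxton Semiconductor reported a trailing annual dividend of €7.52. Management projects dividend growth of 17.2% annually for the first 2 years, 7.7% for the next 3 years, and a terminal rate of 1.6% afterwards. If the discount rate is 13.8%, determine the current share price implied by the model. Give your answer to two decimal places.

Three-stage DDM. Project D₁…D_5; terminal Gordon value at t=5 with g = 0.016; discount at r = 0.138.
D_1 = 8.8134
D_2 = 10.3294
D_3 = 11.1247
D_4 = 11.9813
D_5 = 12.9039
TV_5 = 13.1103/(0.138−0.016) = 107.4618
P₀ = Σ Dₜ/(1+r)ᵗ + TV_5/(1+r)^5 = 93.4786

€93.48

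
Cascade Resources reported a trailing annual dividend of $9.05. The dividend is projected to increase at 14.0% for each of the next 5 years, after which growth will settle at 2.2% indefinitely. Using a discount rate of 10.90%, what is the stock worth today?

$171.21

Two-stage DDM. Project D₁…D_5 at 0.14, terminal growth 0.022, discount at r = 0.109.
D_1 = 10.3170
D_2 = 11.7614
D_3 = 13.4080
D_4 = 15.2851
D_5 = 17.4250
Terminal value at t=5: TV = D_6/(r−g) = 17.8084/(0.109−0.022) = 204.6937
P₀ = 10.3170/(1+0.109)^1 + 11.7614/(1+0.109)^2 + 13.4080/(1+0.109)^3 + 15.2851/(1+0.109)^4 + 17.4250/(1+0.109)^5 + 204.6937/(1+0.109)^5 = 171.2135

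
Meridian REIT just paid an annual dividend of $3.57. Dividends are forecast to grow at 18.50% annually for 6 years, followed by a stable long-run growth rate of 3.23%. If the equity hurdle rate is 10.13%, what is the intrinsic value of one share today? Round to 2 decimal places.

Two-stage DDM. Project D₁…D_6 at 0.185, terminal growth 0.0323, discount at r = 0.1013.
D_1 = 4.2305
D_2 = 5.0131
D_3 = 5.9405
D_4 = 7.0395
D_5 = 8.3418
D_6 = 9.8850
Terminal value at t=6: TV = D_7/(r−g) = 10.2043/(0.1013−0.0323) = 147.8888
P₀ = 4.2305/(1+0.1013)^1 + 5.0131/(1+0.1013)^2 + 5.9405/(1+0.1013)^3 + 7.0395/(1+0.1013)^4 + 8.3418/(1+0.1013)^5 + 9.8850/(1+0.1013)^6 + 147.8888/(1+0.1013)^6 = 110.7868

$110.79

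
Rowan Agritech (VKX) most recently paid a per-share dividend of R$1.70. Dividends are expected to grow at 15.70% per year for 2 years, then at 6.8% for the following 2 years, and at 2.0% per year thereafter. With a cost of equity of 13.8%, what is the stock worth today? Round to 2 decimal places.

Three-stage DDM. Project D₁…D_4; terminal Gordon value at t=4 with g = 0.02; discount at r = 0.138.
D_1 = 1.9669
D_2 = 2.2757
D_3 = 2.4305
D_4 = 2.5957
TV_4 = 2.6476/(0.138−0.02) = 22.4376
P₀ = Σ Dₜ/(1+r)ᵗ + TV_4/(1+r)^4 = 20.0610

R$20.06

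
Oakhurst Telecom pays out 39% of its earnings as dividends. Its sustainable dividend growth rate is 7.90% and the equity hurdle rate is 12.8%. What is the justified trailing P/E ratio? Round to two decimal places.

8.59

Justified trailing P/E = b(1+g)/(r−g) = 0.39×(1+0.079)/(0.128−0.079) = 8.5880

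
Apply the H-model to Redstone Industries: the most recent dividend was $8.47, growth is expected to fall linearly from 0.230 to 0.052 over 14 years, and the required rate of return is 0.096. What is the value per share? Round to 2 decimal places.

H-model: P₀ = D₀[(1+g_L) + H(g_S−g_L)]/(r−g_L), with H = 14/2 = 7.
P₀ = 8.47 × [(1+0.052) + 7×(0.23−0.052)] / (0.096−0.052)
   = 8.47 × 2.2980 / 0.044 = 442.3650

$442.37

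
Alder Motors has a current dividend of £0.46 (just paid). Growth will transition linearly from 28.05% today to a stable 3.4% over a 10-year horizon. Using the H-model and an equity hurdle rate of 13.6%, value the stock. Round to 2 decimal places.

H-model: P₀ = D₀[(1+g_L) + H(g_S−g_L)]/(r−g_L), with H = 10/2 = 5.
P₀ = 0.46 × [(1+0.034) + 5×(0.2805−0.034)] / (0.136−0.034)
   = 0.46 × 2.2665 / 0.102 = 10.2215

£10.22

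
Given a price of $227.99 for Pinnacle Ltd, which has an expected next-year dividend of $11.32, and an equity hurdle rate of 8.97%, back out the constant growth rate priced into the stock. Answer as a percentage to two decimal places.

4.00%

From P₀ = D₁/(r − g), the implied growth is g = r − D₁/P₀.
g = 0.0897 − 11.32/227.99 = 0.0897 − 0.04965 = 0.04005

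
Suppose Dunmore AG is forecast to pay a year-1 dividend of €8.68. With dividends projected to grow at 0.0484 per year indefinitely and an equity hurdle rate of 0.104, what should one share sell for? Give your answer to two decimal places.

€156.12

Gordon growth model: P₀ = D₁/(r − g), with D₁ = 8.68 given directly.
P₀ = 8.6800 / (0.104 − 0.0484) = 8.6800 / 0.0556 = 156.1151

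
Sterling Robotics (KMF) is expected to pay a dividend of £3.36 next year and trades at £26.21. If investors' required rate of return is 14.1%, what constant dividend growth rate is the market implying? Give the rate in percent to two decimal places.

From P₀ = D₁/(r − g), the implied growth is g = r − D₁/P₀.
g = 0.141 − 3.36/26.21 = 0.141 − 0.12820 = 0.01280

1.28%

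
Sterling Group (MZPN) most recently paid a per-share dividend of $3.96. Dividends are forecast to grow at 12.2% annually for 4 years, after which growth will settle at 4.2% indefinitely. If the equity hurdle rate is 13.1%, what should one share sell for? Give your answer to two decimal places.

$60.43

Two-stage DDM. Project D₁…D_4 at 0.122, terminal growth 0.042, discount at r = 0.131.
D_1 = 4.4431
D_2 = 4.9852
D_3 = 5.5934
D_4 = 6.2758
Terminal value at t=4: TV = D_5/(r−g) = 6.5393/(0.131−0.042) = 73.4758
P₀ = 4.4431/(1+0.131)^1 + 4.9852/(1+0.131)^2 + 5.5934/(1+0.131)^3 + 6.2758/(1+0.131)^4 + 73.4758/(1+0.131)^4 = 60.4323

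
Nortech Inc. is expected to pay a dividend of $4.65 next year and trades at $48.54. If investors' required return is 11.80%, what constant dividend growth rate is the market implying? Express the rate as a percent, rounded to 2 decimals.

From P₀ = D₁/(r − g), the implied growth is g = r − D₁/P₀.
g = 0.118 − 4.65/48.54 = 0.118 − 0.09580 = 0.02220

2.22%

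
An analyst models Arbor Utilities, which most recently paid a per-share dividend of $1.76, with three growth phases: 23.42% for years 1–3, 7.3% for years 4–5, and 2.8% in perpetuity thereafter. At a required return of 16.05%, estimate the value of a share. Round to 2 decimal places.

Three-stage DDM. Project D₁…D_5; terminal Gordon value at t=5 with g = 0.028; discount at r = 0.1605.
D_1 = 2.1722
D_2 = 2.6809
D_3 = 3.3088
D_4 = 3.5503
D_5 = 3.8095
TV_5 = 3.9162/(0.1605−0.028) = 29.5560
P₀ = Σ Dₜ/(1+r)ᵗ + TV_5/(1+r)^5 = 23.7885

$23.79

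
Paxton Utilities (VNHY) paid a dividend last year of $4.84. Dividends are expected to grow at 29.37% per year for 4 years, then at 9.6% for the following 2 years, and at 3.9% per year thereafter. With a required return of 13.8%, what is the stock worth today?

Three-stage DDM. Project D₁…D_6; terminal Gordon value at t=6 with g = 0.039; discount at r = 0.138.
D_1 = 6.2615
D_2 = 8.1005
D_3 = 10.4796
D_4 = 13.5575
D_5 = 14.8590
D_6 = 16.2855
TV_6 = 16.9206/(0.138−0.039) = 170.9154
P₀ = Σ Dₜ/(1+r)ᵗ + TV_6/(1+r)^6 = 120.9266

$120.93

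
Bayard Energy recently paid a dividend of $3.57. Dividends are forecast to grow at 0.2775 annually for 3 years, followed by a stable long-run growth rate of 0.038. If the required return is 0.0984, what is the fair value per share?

$111.12

Two-stage DDM. Project D₁…D_3 at 0.2775, terminal growth 0.038, discount at r = 0.0984.
D_1 = 4.5607
D_2 = 5.8263
D_3 = 7.4431
Terminal value at t=3: TV = D_4/(r−g) = 7.7259/(0.0984−0.038) = 127.9120
P₀ = 4.5607/(1+0.0984)^1 + 5.8263/(1+0.0984)^2 + 7.4431/(1+0.0984)^3 + 127.9120/(1+0.0984)^3 = 111.1206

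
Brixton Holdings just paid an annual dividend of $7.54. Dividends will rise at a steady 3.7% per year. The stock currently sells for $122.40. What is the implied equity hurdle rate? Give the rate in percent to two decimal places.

10.09%

Rearranging the constant-growth DDM: r = D₁/P₀ + g.
D₁ = 7.54 × (1 + 0.037) = 7.8190.
r = 7.8190 / 122.40 + 0.037 = 0.06388 + 0.037 = 0.10088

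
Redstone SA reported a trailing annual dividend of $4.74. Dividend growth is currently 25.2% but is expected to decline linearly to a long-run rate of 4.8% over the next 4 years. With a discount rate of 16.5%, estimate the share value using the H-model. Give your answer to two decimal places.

$58.99

H-model: P₀ = D₀[(1+g_L) + H(g_S−g_L)]/(r−g_L), with H = 4/2 = 2.
P₀ = 4.74 × [(1+0.048) + 2×(0.252−0.048)] / (0.165−0.048)
   = 4.74 × 1.4560 / 0.117 = 58.9867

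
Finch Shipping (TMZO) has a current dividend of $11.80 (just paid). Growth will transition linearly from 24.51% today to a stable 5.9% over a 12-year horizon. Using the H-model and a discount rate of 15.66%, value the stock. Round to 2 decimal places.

$263.03

H-model: P₀ = D₀[(1+g_L) + H(g_S−g_L)]/(r−g_L), with H = 12/2 = 6.
P₀ = 11.80 × [(1+0.059) + 6×(0.2451−0.059)] / (0.1566−0.059)
   = 11.80 × 2.1756 / 0.0976 = 263.0336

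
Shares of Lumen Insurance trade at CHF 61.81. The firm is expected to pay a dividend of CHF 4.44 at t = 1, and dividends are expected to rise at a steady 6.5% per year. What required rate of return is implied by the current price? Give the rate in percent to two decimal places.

Rearranging the constant-growth DDM: r = D₁/P₀ + g.
r = 4.4400 / 61.81 + 0.065 = 0.07183 + 0.065 = 0.13683

13.68%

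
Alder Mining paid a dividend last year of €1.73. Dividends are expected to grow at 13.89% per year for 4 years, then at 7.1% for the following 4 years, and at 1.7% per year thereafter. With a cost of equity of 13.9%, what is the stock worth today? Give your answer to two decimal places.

€24.13

Three-stage DDM. Project D₁…D_8; terminal Gordon value at t=8 with g = 0.017; discount at r = 0.139.
D_1 = 1.9703
D_2 = 2.2440
D_3 = 2.5557
D_4 = 2.9106
D_5 = 3.1173
D_6 = 3.3386
D_7 = 3.5757
D_8 = 3.8295
TV_8 = 3.8946/(0.139−0.017) = 31.9233
P₀ = Σ Dₜ/(1+r)ᵗ + TV_8/(1+r)^8 = 24.1332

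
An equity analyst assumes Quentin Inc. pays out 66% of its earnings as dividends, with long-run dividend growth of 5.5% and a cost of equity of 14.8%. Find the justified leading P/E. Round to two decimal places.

7.10

Justified leading P/E = b/(r−g) = 0.66/(0.148−0.055) = 7.0968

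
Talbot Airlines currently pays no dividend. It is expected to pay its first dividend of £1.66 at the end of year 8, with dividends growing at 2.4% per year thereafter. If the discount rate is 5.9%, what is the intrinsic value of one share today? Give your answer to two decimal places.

Deferred-dividend DDM. At t=7 the remaining stream is a growing perpetuity with first payment D_8 = 1.66.
V_7 = D_8/(r−g) = 1.66/(0.059−0.024) = 47.4286
P₀ = V_7/(1+r)^7 = 47.4286/(1+0.059)^7 = 31.7518

£31.75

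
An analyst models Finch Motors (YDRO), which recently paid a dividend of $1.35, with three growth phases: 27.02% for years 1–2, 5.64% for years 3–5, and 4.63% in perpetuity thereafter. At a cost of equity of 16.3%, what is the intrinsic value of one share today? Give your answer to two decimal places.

$17.90

Three-stage DDM. Project D₁…D_5; terminal Gordon value at t=5 with g = 0.0463; discount at r = 0.163.
D_1 = 1.7148
D_2 = 2.1781
D_3 = 2.3009
D_4 = 2.4307
D_5 = 2.5678
TV_5 = 2.6867/(0.163−0.0463) = 23.0223
P₀ = Σ Dₜ/(1+r)ᵗ + TV_5/(1+r)^5 = 17.9036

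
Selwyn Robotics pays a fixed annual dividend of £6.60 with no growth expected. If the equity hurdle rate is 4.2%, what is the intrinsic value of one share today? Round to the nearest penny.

£157.14

Zero-growth DDM (perpetuity): P₀ = D/r = 6.60 / 0.042 = 157.1429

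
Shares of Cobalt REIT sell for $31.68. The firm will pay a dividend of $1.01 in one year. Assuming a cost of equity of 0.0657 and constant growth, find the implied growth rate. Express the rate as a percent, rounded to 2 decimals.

From P₀ = D₁/(r − g), the implied growth is g = r − D₁/P₀.
g = 0.0657 − 1.01/31.68 = 0.0657 − 0.03188 = 0.03382

3.38%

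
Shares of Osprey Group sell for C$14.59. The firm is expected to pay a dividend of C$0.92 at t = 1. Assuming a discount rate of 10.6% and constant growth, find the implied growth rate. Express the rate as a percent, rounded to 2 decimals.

From P₀ = D₁/(r − g), the implied growth is g = r − D₁/P₀.
g = 0.106 − 0.92/14.59 = 0.106 − 0.06306 = 0.04294

4.29%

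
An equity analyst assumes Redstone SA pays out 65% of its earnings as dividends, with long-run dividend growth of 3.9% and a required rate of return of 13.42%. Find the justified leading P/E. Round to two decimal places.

Justified leading P/E = b/(r−g) = 0.65/(0.1342−0.039) = 6.8277

6.83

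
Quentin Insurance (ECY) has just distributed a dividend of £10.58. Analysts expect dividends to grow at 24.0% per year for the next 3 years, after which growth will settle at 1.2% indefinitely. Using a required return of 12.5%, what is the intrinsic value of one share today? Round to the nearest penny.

£165.56

Two-stage DDM. Project D₁…D_3 at 0.24, terminal growth 0.012, discount at r = 0.125.
D_1 = 13.1192
D_2 = 16.2678
D_3 = 20.1721
Terminal value at t=3: TV = D_4/(r−g) = 20.4141/(0.125−0.012) = 180.6562
P₀ = 13.1192/(1+0.125)^1 + 16.2678/(1+0.125)^2 + 20.1721/(1+0.125)^3 + 180.6562/(1+0.125)^3 = 165.5632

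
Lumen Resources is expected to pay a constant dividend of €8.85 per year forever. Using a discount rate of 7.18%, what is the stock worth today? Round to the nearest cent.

Zero-growth DDM (perpetuity): P₀ = D/r = 8.85 / 0.0718 = 123.2591

€123.26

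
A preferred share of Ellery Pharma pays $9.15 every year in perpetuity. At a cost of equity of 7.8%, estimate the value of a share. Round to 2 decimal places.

$117.31

Zero-growth DDM (perpetuity): P₀ = D/r = 9.15 / 0.078 = 117.3077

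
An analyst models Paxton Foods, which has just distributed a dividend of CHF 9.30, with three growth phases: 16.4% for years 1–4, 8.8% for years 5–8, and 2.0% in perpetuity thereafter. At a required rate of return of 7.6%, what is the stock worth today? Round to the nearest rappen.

Three-stage DDM. Project D₁…D_8; terminal Gordon value at t=8 with g = 0.02; discount at r = 0.076.
D_1 = 10.8252
D_2 = 12.6005
D_3 = 14.6670
D_4 = 17.0724
D_5 = 18.5748
D_6 = 20.2094
D_7 = 21.9878
D_8 = 23.9227
TV_8 = 24.4012/(0.076−0.02) = 435.7352
P₀ = Σ Dₜ/(1+r)ᵗ + TV_8/(1+r)^8 = 340.3428

CHF 340.34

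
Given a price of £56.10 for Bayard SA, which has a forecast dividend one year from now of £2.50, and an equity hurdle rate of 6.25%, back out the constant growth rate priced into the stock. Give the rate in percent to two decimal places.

From P₀ = D₁/(r − g), the implied growth is g = r − D₁/P₀.
g = 0.0625 − 2.50/56.10 = 0.0625 − 0.04456 = 0.01794

1.79%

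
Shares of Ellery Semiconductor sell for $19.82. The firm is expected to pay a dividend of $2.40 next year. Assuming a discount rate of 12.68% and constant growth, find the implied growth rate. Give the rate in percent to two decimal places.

0.57%

From P₀ = D₁/(r − g), the implied growth is g = r − D₁/P₀.
g = 0.1268 − 2.40/19.82 = 0.1268 − 0.12109 = 0.00571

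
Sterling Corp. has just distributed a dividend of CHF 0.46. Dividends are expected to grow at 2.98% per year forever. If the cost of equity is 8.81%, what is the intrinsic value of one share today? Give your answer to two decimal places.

Gordon growth model: P₀ = D₁/(r − g). D₁ = 0.46 × (1 + 0.0298) = 0.4737.
P₀ = 0.4737 / (0.0881 − 0.0298) = 0.4737 / 0.0583 = 8.1254

CHF 8.13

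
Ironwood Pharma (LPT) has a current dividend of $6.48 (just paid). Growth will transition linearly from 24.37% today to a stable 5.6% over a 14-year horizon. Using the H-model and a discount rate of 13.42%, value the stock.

H-model: P₀ = D₀[(1+g_L) + H(g_S−g_L)]/(r−g_L), with H = 14/2 = 7.
P₀ = 6.48 × [(1+0.056) + 7×(0.2437−0.056)] / (0.1342−0.056)
   = 6.48 × 2.3699 / 0.0782 = 196.3805

$196.38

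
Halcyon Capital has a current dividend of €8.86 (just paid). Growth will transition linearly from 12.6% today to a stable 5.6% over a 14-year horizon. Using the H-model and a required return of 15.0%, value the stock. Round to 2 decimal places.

H-model: P₀ = D₀[(1+g_L) + H(g_S−g_L)]/(r−g_L), with H = 14/2 = 7.
P₀ = 8.86 × [(1+0.056) + 7×(0.126−0.056)] / (0.15−0.056)
   = 8.86 × 1.5460 / 0.094 = 145.7187

€145.72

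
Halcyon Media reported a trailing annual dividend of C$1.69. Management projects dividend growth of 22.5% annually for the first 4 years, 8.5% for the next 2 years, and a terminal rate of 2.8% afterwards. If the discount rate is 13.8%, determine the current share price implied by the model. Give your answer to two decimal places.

Three-stage DDM. Project D₁…D_6; terminal Gordon value at t=6 with g = 0.028; discount at r = 0.138.
D_1 = 2.0703
D_2 = 2.5361
D_3 = 3.1067
D_4 = 3.8057
D_5 = 4.1292
D_6 = 4.4801
TV_6 = 4.6056/(0.138−0.028) = 41.8688
P₀ = Σ Dₜ/(1+r)ᵗ + TV_6/(1+r)^6 = 31.6577

C$31.66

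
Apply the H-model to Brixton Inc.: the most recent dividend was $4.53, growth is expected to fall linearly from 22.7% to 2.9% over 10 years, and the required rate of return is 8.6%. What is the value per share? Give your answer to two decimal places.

$160.46

H-model: P₀ = D₀[(1+g_L) + H(g_S−g_L)]/(r−g_L), with H = 10/2 = 5.
P₀ = 4.53 × [(1+0.029) + 5×(0.227−0.029)] / (0.086−0.029)
   = 4.53 × 2.0190 / 0.057 = 160.4574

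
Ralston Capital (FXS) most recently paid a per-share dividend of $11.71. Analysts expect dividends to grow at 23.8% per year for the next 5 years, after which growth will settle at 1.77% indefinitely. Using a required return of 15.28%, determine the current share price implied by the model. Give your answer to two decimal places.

$198.88

Two-stage DDM. Project D₁…D_5 at 0.238, terminal growth 0.0177, discount at r = 0.1528.
D_1 = 14.4970
D_2 = 17.9473
D_3 = 22.2187
D_4 = 27.5068
D_5 = 34.0534
Terminal value at t=5: TV = D_6/(r−g) = 34.6561/(0.1528−0.0177) = 256.5220
P₀ = 14.4970/(1+0.1528)^1 + 17.9473/(1+0.1528)^2 + 22.2187/(1+0.1528)^3 + 27.5068/(1+0.1528)^4 + 34.0534/(1+0.1528)^5 + 256.5220/(1+0.1528)^5 = 198.8795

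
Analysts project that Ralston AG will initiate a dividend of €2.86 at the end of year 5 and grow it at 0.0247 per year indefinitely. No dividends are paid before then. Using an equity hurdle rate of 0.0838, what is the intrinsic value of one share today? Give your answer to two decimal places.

€35.07

Deferred-dividend DDM. At t=4 the remaining stream is a growing perpetuity with first payment D_5 = 2.86.
V_4 = D_5/(r−g) = 2.86/(0.0838−0.0247) = 48.3926
P₀ = V_4/(1+r)^4 = 48.3926/(1+0.0838)^4 = 35.0737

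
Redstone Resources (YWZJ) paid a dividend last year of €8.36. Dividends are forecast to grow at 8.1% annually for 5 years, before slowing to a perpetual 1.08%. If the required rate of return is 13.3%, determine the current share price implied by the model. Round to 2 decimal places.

Two-stage DDM. Project D₁…D_5 at 0.081, terminal growth 0.0108, discount at r = 0.133.
D_1 = 9.0372
D_2 = 9.7692
D_3 = 10.5605
D_4 = 11.4159
D_5 = 12.3406
Terminal value at t=5: TV = D_6/(r−g) = 12.4738/(0.133−0.0108) = 102.0772
P₀ = 9.0372/(1+0.133)^1 + 9.7692/(1+0.133)^2 + 10.5605/(1+0.133)^3 + 11.4159/(1+0.133)^4 + 12.3406/(1+0.133)^5 + 102.0772/(1+0.133)^5 = 91.0587

€91.06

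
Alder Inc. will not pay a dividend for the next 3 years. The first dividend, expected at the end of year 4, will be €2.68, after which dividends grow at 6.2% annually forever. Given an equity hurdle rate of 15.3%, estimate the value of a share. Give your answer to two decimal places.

€19.21

Deferred-dividend DDM. At t=3 the remaining stream is a growing perpetuity with first payment D_4 = 2.68.
V_3 = D_4/(r−g) = 2.68/(0.153−0.062) = 29.4505
P₀ = V_3/(1+r)^3 = 29.4505/(1+0.153)^3 = 19.2135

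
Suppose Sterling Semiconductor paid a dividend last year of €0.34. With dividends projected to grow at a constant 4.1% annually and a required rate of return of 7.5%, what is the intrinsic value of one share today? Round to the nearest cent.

€10.41

Gordon growth model: P₀ = D₁/(r − g). D₁ = 0.34 × (1 + 0.041) = 0.3539.
P₀ = 0.3539 / (0.075 − 0.041) = 0.3539 / 0.034 = 10.4100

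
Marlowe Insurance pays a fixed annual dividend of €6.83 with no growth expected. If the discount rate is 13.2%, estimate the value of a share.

€51.74

Zero-growth DDM (perpetuity): P₀ = D/r = 6.83 / 0.132 = 51.7424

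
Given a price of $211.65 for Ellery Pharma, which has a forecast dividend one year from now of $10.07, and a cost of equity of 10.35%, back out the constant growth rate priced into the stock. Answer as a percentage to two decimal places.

From P₀ = D₁/(r − g), the implied growth is g = r − D₁/P₀.
g = 0.1035 − 10.07/211.65 = 0.1035 − 0.04758 = 0.05592

5.59%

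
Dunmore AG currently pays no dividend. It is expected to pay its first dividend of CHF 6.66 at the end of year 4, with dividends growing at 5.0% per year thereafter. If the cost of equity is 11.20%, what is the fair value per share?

CHF 78.12

Deferred-dividend DDM. At t=3 the remaining stream is a growing perpetuity with first payment D_4 = 6.66.
V_3 = D_4/(r−g) = 6.66/(0.112−0.05) = 107.4194
P₀ = V_3/(1+r)^3 = 107.4194/(1+0.112)^3 = 78.1211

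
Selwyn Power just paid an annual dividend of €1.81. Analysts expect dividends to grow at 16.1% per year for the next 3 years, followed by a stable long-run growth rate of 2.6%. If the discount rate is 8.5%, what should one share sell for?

€44.79

Two-stage DDM. Project D₁…D_3 at 0.161, terminal growth 0.026, discount at r = 0.085.
D_1 = 2.1014
D_2 = 2.4397
D_3 = 2.8325
Terminal value at t=3: TV = D_4/(r−g) = 2.9062/(0.085−0.026) = 49.2573
P₀ = 2.1014/(1+0.085)^1 + 2.4397/(1+0.085)^2 + 2.8325/(1+0.085)^3 + 49.2573/(1+0.085)^3 = 44.7908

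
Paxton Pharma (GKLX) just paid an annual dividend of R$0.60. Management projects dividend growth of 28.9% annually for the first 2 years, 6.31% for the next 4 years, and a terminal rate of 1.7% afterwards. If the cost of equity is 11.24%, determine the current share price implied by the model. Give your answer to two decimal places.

R$11.55

Three-stage DDM. Project D₁…D_6; terminal Gordon value at t=6 with g = 0.017; discount at r = 0.1124.
D_1 = 0.7734
D_2 = 0.9969
D_3 = 1.0598
D_4 = 1.1267
D_5 = 1.1978
D_6 = 1.2734
TV_6 = 1.2950/(0.1124−0.017) = 13.5746
P₀ = Σ Dₜ/(1+r)ᵗ + TV_6/(1+r)^6 = 11.5459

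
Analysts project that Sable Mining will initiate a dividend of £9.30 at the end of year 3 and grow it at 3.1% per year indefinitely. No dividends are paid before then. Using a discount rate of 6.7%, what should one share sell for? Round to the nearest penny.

£226.91

Deferred-dividend DDM. At t=2 the remaining stream is a growing perpetuity with first payment D_3 = 9.30.
V_2 = D_3/(r−g) = 9.30/(0.067−0.031) = 258.3333
P₀ = V_2/(1+r)^2 = 258.3333/(1+0.067)^2 = 226.9089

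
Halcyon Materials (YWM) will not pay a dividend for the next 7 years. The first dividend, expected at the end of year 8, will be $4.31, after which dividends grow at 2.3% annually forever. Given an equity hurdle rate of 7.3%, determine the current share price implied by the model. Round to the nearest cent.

Deferred-dividend DDM. At t=7 the remaining stream is a growing perpetuity with first payment D_8 = 4.31.
V_7 = D_8/(r−g) = 4.31/(0.073−0.023) = 86.2000
P₀ = V_7/(1+r)^7 = 86.2000/(1+0.073)^7 = 52.6392

$52.64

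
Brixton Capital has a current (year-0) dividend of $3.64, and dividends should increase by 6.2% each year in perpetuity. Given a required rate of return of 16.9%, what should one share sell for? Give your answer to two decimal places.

Gordon growth model: P₀ = D₁/(r − g). D₁ = 3.64 × (1 + 0.062) = 3.8657.
P₀ = 3.8657 / (0.169 − 0.062) = 3.8657 / 0.107 = 36.1279

$36.13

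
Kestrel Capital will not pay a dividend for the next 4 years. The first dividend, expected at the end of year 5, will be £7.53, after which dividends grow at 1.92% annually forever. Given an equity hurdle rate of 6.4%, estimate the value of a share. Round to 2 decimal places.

Deferred-dividend DDM. At t=4 the remaining stream is a growing perpetuity with first payment D_5 = 7.53.
V_4 = D_5/(r−g) = 7.53/(0.064−0.0192) = 168.0804
P₀ = V_4/(1+r)^4 = 168.0804/(1+0.064)^4 = 131.1446

£131.14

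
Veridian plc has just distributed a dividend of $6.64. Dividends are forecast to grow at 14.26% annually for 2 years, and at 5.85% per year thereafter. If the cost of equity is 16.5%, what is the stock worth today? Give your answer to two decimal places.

$76.38

Two-stage DDM. Project D₁…D_2 at 0.1426, terminal growth 0.0585, discount at r = 0.165.
D_1 = 7.5869
D_2 = 8.6688
Terminal value at t=2: TV = D_3/(r−g) = 9.1759/(0.165−0.0585) = 86.1584
P₀ = 7.5869/(1+0.165)^1 + 8.6688/(1+0.165)^2 + 86.1584/(1+0.165)^2 = 76.3808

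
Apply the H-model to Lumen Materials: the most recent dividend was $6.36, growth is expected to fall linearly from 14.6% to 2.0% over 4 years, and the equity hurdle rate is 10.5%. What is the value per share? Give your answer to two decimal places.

H-model: P₀ = D₀[(1+g_L) + H(g_S−g_L)]/(r−g_L), with H = 4/2 = 2.
P₀ = 6.36 × [(1+0.02) + 2×(0.146−0.02)] / (0.105−0.02)
   = 6.36 × 1.2720 / 0.085 = 95.1755

$95.18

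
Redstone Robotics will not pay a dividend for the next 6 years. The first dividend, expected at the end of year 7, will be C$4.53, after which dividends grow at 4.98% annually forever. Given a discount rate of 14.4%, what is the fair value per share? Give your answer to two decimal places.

Deferred-dividend DDM. At t=6 the remaining stream is a growing perpetuity with first payment D_7 = 4.53.
V_6 = D_7/(r−g) = 4.53/(0.144−0.0498) = 48.0892
P₀ = V_6/(1+r)^6 = 48.0892/(1+0.144)^6 = 21.4532

C$21.45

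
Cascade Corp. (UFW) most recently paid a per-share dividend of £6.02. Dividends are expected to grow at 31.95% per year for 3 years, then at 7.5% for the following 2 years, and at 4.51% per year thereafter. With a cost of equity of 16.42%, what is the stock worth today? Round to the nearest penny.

Three-stage DDM. Project D₁…D_5; terminal Gordon value at t=5 with g = 0.0451; discount at r = 0.1642.
D_1 = 7.9434
D_2 = 10.4813
D_3 = 13.8301
D_4 = 14.8673
D_5 = 15.9824
TV_5 = 16.7032/(0.1642−0.0451) = 140.2451
P₀ = Σ Dₜ/(1+r)ᵗ + TV_5/(1+r)^5 = 104.4642

£104.46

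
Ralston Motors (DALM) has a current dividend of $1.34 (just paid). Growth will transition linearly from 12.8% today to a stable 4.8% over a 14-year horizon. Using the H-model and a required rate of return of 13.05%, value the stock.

H-model: P₀ = D₀[(1+g_L) + H(g_S−g_L)]/(r−g_L), with H = 14/2 = 7.
P₀ = 1.34 × [(1+0.048) + 7×(0.128−0.048)] / (0.1305−0.048)
   = 1.34 × 1.6080 / 0.0825 = 26.1178

$26.12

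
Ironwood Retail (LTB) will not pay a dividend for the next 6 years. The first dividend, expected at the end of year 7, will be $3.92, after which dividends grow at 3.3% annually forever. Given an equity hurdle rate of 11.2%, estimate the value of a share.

Deferred-dividend DDM. At t=6 the remaining stream is a growing perpetuity with first payment D_7 = 3.92.
V_6 = D_7/(r−g) = 3.92/(0.112−0.033) = 49.6203
P₀ = V_6/(1+r)^6 = 49.6203/(1+0.112)^6 = 26.2440

$26.24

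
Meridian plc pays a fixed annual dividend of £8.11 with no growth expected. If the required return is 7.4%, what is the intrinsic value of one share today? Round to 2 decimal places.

£109.59

Zero-growth DDM (perpetuity): P₀ = D/r = 8.11 / 0.074 = 109.5946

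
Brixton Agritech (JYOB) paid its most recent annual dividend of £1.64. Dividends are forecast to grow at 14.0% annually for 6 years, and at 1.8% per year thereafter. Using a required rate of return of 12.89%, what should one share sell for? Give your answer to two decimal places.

Two-stage DDM. Project D₁…D_6 at 0.14, terminal growth 0.018, discount at r = 0.1289.
D_1 = 1.8696
D_2 = 2.1313
D_3 = 2.4297
D_4 = 2.7699
D_5 = 3.1577
D_6 = 3.5998
Terminal value at t=6: TV = D_7/(r−g) = 3.6646/(0.1289−0.018) = 33.0437
P₀ = 1.8696/(1+0.1289)^1 + 2.1313/(1+0.1289)^2 + 2.4297/(1+0.1289)^3 + 2.7699/(1+0.1289)^4 + 3.1577/(1+0.1289)^5 + 3.5998/(1+0.1289)^6 + 33.0437/(1+0.1289)^6 = 26.1488

£26.15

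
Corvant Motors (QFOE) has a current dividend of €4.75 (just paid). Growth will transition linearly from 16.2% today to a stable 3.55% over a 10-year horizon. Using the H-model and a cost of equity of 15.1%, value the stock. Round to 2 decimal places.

H-model: P₀ = D₀[(1+g_L) + H(g_S−g_L)]/(r−g_L), with H = 10/2 = 5.
P₀ = 4.75 × [(1+0.0355) + 5×(0.162−0.0355)] / (0.151−0.0355)
   = 4.75 × 1.6680 / 0.1155 = 68.5974

€68.60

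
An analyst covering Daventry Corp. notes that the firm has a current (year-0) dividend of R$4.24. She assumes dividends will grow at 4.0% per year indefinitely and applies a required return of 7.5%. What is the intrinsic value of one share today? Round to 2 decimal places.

Gordon growth model: P₀ = D₁/(r − g). D₁ = 4.24 × (1 + 0.04) = 4.4096.
P₀ = 4.4096 / (0.075 − 0.04) = 4.4096 / 0.035 = 125.9886

R$125.99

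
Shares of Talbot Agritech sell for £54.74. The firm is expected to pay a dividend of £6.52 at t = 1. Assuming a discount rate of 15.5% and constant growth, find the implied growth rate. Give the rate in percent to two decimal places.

From P₀ = D₁/(r − g), the implied growth is g = r − D₁/P₀.
g = 0.155 − 6.52/54.74 = 0.155 − 0.11911 = 0.03589

3.59%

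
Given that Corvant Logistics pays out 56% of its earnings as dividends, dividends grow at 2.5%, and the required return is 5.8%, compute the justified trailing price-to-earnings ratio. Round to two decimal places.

Justified trailing P/E = b(1+g)/(r−g) = 0.56×(1+0.025)/(0.058−0.025) = 17.3939

17.39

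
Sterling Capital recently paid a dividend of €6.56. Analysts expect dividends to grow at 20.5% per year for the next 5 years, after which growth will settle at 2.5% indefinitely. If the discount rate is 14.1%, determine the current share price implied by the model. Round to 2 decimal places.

€114.90

Two-stage DDM. Project D₁…D_5 at 0.205, terminal growth 0.025, discount at r = 0.141.
D_1 = 7.9048
D_2 = 9.5253
D_3 = 11.4780
D_4 = 13.8310
D_5 = 16.6663
Terminal value at t=5: TV = D_6/(r−g) = 17.0830/(0.141−0.025) = 147.2668
P₀ = 7.9048/(1+0.141)^1 + 9.5253/(1+0.141)^2 + 11.4780/(1+0.141)^3 + 13.8310/(1+0.141)^4 + 16.6663/(1+0.141)^5 + 147.2668/(1+0.141)^5 = 114.9011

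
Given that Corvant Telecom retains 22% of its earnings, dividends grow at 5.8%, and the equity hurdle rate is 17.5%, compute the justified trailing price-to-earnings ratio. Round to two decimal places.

Payout ratio b = 1 − 0.22 = 0.78.
Justified trailing P/E = b(1+g)/(r−g) = 0.78×(1+0.058)/(0.175−0.058) = 7.0533

7.05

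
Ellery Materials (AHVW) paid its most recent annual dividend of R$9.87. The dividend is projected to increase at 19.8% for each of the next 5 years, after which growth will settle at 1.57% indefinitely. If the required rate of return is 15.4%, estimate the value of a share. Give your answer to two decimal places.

R$142.69

Two-stage DDM. Project D₁…D_5 at 0.198, terminal growth 0.0157, discount at r = 0.154.
D_1 = 11.8243
D_2 = 14.1655
D_3 = 16.9702
D_4 = 20.3303
D_5 = 24.3557
Terminal value at t=5: TV = D_6/(r−g) = 24.7381/(0.154−0.0157) = 178.8729
P₀ = 11.8243/(1+0.154)^1 + 14.1655/(1+0.154)^2 + 16.9702/(1+0.154)^3 + 20.3303/(1+0.154)^4 + 24.3557/(1+0.154)^5 + 178.8729/(1+0.154)^5 = 142.6910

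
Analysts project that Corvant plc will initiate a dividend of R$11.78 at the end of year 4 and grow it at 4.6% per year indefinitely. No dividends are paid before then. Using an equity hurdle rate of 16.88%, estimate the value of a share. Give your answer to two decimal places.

Deferred-dividend DDM. At t=3 the remaining stream is a growing perpetuity with first payment D_4 = 11.78.
V_3 = D_4/(r−g) = 11.78/(0.1688−0.046) = 95.9283
P₀ = V_3/(1+r)^3 = 95.9283/(1+0.1688)^3 = 60.0795

R$60.08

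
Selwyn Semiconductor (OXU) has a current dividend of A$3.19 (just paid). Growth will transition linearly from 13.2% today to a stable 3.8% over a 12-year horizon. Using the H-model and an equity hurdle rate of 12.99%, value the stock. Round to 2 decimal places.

H-model: P₀ = D₀[(1+g_L) + H(g_S−g_L)]/(r−g_L), with H = 12/2 = 6.
P₀ = 3.19 × [(1+0.038) + 6×(0.132−0.038)] / (0.1299−0.038)
   = 3.19 × 1.6020 / 0.0919 = 55.6081

A$55.61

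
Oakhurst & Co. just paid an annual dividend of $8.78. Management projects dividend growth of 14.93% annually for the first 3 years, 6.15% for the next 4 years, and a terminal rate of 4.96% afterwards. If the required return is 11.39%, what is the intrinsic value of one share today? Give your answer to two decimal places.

$192.12

Three-stage DDM. Project D₁…D_7; terminal Gordon value at t=7 with g = 0.0496; discount at r = 0.1139.
D_1 = 10.0909
D_2 = 11.5974
D_3 = 13.3289
D_4 = 14.1486
D_5 = 15.0188
D_6 = 15.9424
D_7 = 16.9229
TV_7 = 17.7623/(0.1139−0.0496) = 276.2406
P₀ = Σ Dₜ/(1+r)ᵗ + TV_7/(1+r)^7 = 192.1243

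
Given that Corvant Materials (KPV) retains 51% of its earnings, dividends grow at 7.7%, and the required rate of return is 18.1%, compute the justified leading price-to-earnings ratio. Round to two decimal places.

Payout ratio b = 1 − 0.51 = 0.49.
Justified leading P/E = b/(r−g) = 0.49/(0.181−0.077) = 4.7115

4.71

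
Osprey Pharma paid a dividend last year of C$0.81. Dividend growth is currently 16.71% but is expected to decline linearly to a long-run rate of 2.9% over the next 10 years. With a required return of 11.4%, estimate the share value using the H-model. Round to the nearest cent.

H-model: P₀ = D₀[(1+g_L) + H(g_S−g_L)]/(r−g_L), with H = 10/2 = 5.
P₀ = 0.81 × [(1+0.029) + 5×(0.1671−0.029)] / (0.114−0.029)
   = 0.81 × 1.7195 / 0.085 = 16.3858

C$16.39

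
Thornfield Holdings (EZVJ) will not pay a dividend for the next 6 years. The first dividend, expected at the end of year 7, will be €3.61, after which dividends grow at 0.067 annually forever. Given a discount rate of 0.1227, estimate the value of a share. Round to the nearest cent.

€32.36

Deferred-dividend DDM. At t=6 the remaining stream is a growing perpetuity with first payment D_7 = 3.61.
V_6 = D_7/(r−g) = 3.61/(0.1227−0.067) = 64.8115
P₀ = V_6/(1+r)^6 = 64.8115/(1+0.1227)^6 = 32.3646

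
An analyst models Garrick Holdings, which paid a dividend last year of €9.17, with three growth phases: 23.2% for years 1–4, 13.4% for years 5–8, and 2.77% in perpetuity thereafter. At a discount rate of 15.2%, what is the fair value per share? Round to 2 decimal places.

€182.76

Three-stage DDM. Project D₁…D_8; terminal Gordon value at t=8 with g = 0.0277; discount at r = 0.152.
D_1 = 11.2974
D_2 = 13.9184
D_3 = 17.1475
D_4 = 21.1258
D_5 = 23.9566
D_6 = 27.1668
D_7 = 30.8071
D_8 = 34.9353
TV_8 = 35.9030/(0.152−0.0277) = 288.8415
P₀ = Σ Dₜ/(1+r)ᵗ + TV_8/(1+r)^8 = 182.7602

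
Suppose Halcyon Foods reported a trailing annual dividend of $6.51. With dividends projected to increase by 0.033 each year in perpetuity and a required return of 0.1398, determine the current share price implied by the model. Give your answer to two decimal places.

$62.97

Gordon growth model: P₀ = D₁/(r − g). D₁ = 6.51 × (1 + 0.033) = 6.7248.
P₀ = 6.7248 / (0.1398 − 0.033) = 6.7248 / 0.1068 = 62.9666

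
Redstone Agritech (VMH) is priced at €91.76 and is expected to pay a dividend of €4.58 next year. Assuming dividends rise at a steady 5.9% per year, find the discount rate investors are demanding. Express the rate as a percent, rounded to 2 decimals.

10.89%

Rearranging the constant-growth DDM: r = D₁/P₀ + g.
r = 4.5800 / 91.76 + 0.059 = 0.04991 + 0.059 = 0.10891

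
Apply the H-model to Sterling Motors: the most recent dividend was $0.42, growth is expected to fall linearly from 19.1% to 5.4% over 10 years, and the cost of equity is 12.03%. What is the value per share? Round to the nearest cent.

$11.02

H-model: P₀ = D₀[(1+g_L) + H(g_S−g_L)]/(r−g_L), with H = 10/2 = 5.
P₀ = 0.42 × [(1+0.054) + 5×(0.191−0.054)] / (0.1203−0.054)
   = 0.42 × 1.7390 / 0.0663 = 11.0163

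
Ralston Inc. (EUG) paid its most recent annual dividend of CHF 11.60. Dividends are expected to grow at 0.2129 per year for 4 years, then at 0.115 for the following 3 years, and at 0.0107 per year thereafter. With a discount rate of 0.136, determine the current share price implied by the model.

CHF 213.35

Three-stage DDM. Project D₁…D_7; terminal Gordon value at t=7 with g = 0.0107; discount at r = 0.136.
D_1 = 14.0696
D_2 = 17.0651
D_3 = 20.6982
D_4 = 25.1049
D_5 = 27.9919
D_6 = 31.2110
D_7 = 34.8003
TV_7 = 35.1726/(0.136−0.0107) = 280.7073
P₀ = Σ Dₜ/(1+r)ᵗ + TV_7/(1+r)^7 = 213.3500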